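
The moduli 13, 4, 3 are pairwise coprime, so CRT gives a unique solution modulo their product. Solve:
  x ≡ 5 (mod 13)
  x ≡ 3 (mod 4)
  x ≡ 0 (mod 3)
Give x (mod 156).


Moduli 13, 4, 3 are pairwise coprime; by CRT there is a unique solution modulo M = 13 · 4 · 3 = 156.
Solve pairwise, accumulating the modulus:
  Start with x ≡ 5 (mod 13).
  Combine with x ≡ 3 (mod 4): since gcd(13, 4) = 1, we get a unique residue mod 52.
    Write x = 5 + 13·t and substitute into x ≡ 3 (mod 4): 13·t ≡ 3 − 5 = -2 (mod 4).
    Reduce coefficients mod 4: 1·t ≡ 2 (mod 4).
    So t ≡ 2 (mod 4).
    Then x = 5 + 13·2 = 31, valid modulo lcm(13, 4) = 52: x ≡ 31 (mod 52).
  Combine with x ≡ 0 (mod 3): since gcd(52, 3) = 1, we get a unique residue mod 156.
    Write x = 31 + 52·t and substitute into x ≡ 0 (mod 3): 52·t ≡ 0 − 31 = -31 (mod 3).
    Reduce coefficients mod 3: 1·t ≡ 2 (mod 3).
    So t ≡ 2 (mod 3).
    Then x = 31 + 52·2 = 135, valid modulo lcm(52, 3) = 156: x ≡ 135 (mod 156).
Verify: 135 mod 13 = 5 ✓, 135 mod 4 = 3 ✓, 135 mod 3 = 0 ✓.

x ≡ 135 (mod 156).


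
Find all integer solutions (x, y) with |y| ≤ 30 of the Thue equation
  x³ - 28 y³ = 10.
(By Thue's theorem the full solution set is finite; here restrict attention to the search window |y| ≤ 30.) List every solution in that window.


The equation is x³ - 28y³ = 10. For fixed y, x³ = 28·y³ + 10, so a solution requires the RHS to be a perfect cube.
Strategy: iterate y from -30 to 30, compute RHS = 28·y³ + 10, and check whether it is a (positive or negative) perfect cube.
Check small values of y:
  y = 0: RHS = 10 is not a perfect cube.
  y = 1: RHS = 38 is not a perfect cube.
  y = -1: RHS = -18 is not a perfect cube.
  y = 2: RHS = 234 is not a perfect cube.
  y = -2: RHS = -214 is not a perfect cube.
  y = 3: RHS = 766 is not a perfect cube.
  y = -3: RHS = -746 is not a perfect cube.
Continuing the search up to |y| = 30 finds no solutions either.
No (x, y) in the scanned range satisfies the equation.

No integer solutions with |y| ≤ 30.


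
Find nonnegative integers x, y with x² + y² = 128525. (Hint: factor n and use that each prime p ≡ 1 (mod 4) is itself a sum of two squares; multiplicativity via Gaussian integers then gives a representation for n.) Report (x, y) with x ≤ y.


Step 1: Factor n = 128525 = 5^2 · 53 · 97.
Step 2: Check the mod-4 condition on each prime factor: 5 ≡ 1 (mod 4), exponent 2; 53 ≡ 1 (mod 4), exponent 1; 97 ≡ 1 (mod 4), exponent 1.
All primes ≡ 3 (mod 4) appear to even exponent (or don't appear), so by the two-squares theorem n IS expressible as a sum of two squares.
Step 3: Build a representation. Group n = k² · m with k = 5 and m = 53 · 97 = 5141 (a product of primes ≡ 1 (mod 4)); a representation of m scales to one of n via (k·x)² + (k·y)² = k²(x² + y²). Each prime p ≡ 1 (mod 4) is itself a sum of two squares; find a² by testing p − a² for a perfect square:
  53: 53 − 1² = 52, 53 − 2² = 49 = 7² ⇒ 53 = 2² + 7².
  97: 97 − 1² = 96, 97 − 2² = 93, 97 − 3² = 88, 97 − 4² = 81 = 9² ⇒ 97 = 4² + 9².
  Combine using the Brahmagupta–Fibonacci identity (a² + b²)(c² + d²) = (ac − bd)² + (ad + bc)² = (ac + bd)² + (ad − bc)²:
  53 · 97 = 5141: from (2² + 7²)(4² + 9²), take (2·4 − 7·9, 2·9 + 7·4) = (8 − 63, 18 + 28) = (-55, 46); dropping signs (only squares matter) gives (55, 46); check 55² + 46² = 3025 + 2116 = 5141 ✓.
  Scale by k = 5: (5·55, 5·46) = (275, 230).
Step 4: Order so x ≤ y and verify: 230² + 275² = 52900 + 75625 = 128525 = n. ✓

n = 128525 = 230² + 275² (one valid representation with x ≤ y).


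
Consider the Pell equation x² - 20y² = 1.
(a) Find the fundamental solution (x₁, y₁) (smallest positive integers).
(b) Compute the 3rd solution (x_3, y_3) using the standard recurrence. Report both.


Step 1: Find the fundamental solution (x₁, y₁) of x² - 20y² = 1.
  Expand √20 as a continued fraction. a₀ = ⌊√20⌋ = 4; iterate m_{k+1} = d_k·a_k − m_k, d_{k+1} = (20 − m_{k+1}²)/d_k, a_{k+1} = ⌊(a₀ + m_{k+1})/d_{k+1}⌋ (starting m₀ = 0, d₀ = 1), with convergents p_k = a_k·p_{k-1} + p_{k-2}, q_k = a_k·q_{k-1} + q_{k-2} (p₋₁ = 1, q₋₁ = 0):
  k = 0: a₀ = 4; p₀/q₀ = 4/1; p₀² − 20·q₀² = 16 − 20 = -4.
  k = 1: m = 4, d = 4, a = ⌊(4 + 4)/4⌋ = 2; p/q = (2·4 + 1)/(2·1 + 0) = 9/2; p² − 20·q² = 81 − 80 = 1.
  The first convergent with p² − 20·q² = 1 gives the fundamental solution (x₁, y₁) = (9, 2).
Step 2: Apply the recurrence (x_{n+1}, y_{n+1}) = (x₁x_n + 20y₁y_n, x₁y_n + y₁x_n) repeatedly.
  From (x_1, y_1) = (9, 2): x_2 = 9·9 + 20·2·2 = 161; y_2 = 9·2 + 2·9 = 36.
  From (x_2, y_2) = (161, 36): x_3 = 9·161 + 20·2·36 = 2889; y_3 = 9·36 + 2·161 = 646.
Step 3: Verify x_3² - 20·y_3² = 8346321 - 8346320 = 1 (should be 1). ✓

(x_1, y_1) = (9, 2); (x_3, y_3) = (2889, 646).


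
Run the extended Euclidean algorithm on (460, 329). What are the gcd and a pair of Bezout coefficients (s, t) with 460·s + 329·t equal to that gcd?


Euclidean algorithm on (460, 329) — divide until remainder is 0:
  460 = 1 · 329 + 131
  329 = 2 · 131 + 67
  131 = 1 · 67 + 64
  67 = 1 · 64 + 3
  64 = 21 · 3 + 1
  3 = 3 · 1 + 0
gcd(460, 329) = 1.
Track Bezout coefficients alongside the remainders: start with r₀ = 460 = a·1 + b·0 (s = 1, t = 0) and r₁ = 329 = a·0 + b·1 (s = 0, t = 1); each new remainder r_{k+1} = r_{k-1} − q_k·r_k inherits s_{k+1} = s_{k-1} − q_k·s_k, t_{k+1} = t_{k-1} − q_k·t_k, so r_k = a·s_k + b·t_k at every step:
  q = 1: r = 131, s = 1 − 1·0 = 1, t = 0 − 1·1 = -1  (check: 460·1 + 329·(-1) = 131)
  q = 2: r = 67, s = 0 − 2·1 = -2, t = 1 − 2·(-1) = 3  (check: 460·(-2) + 329·3 = 67)
  q = 1: r = 64, s = 1 − 1·(-2) = 3, t = -1 − 1·3 = -4  (check: 460·3 + 329·(-4) = 64)
  q = 1: r = 3, s = -2 − 1·3 = -5, t = 3 − 1·(-4) = 7  (check: 460·(-5) + 329·7 = 3)
  q = 21: r = 1, s = 3 − 21·(-5) = 108, t = -4 − 21·7 = -151  (check: 460·108 + 329·(-151) = 1)
The row with r = 1 (the gcd) gives the Bezout coefficients s = 108, t = -151.
Result: 460 · (108) + 329 · (-151) = 1.

gcd(460, 329) = 1; s = 108, t = -151 (check: 460·108 + 329·(-151) = 1).


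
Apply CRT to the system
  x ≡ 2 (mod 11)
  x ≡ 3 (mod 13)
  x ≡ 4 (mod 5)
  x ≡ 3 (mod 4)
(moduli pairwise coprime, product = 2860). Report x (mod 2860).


Product of moduli M = 11 · 13 · 5 · 4 = 2860.
Merge one congruence at a time:
  Start: x ≡ 2 (mod 11).
  Combine with x ≡ 3 (mod 13); new modulus lcm = 143.
    Write x = 2 + 11·t and substitute into x ≡ 3 (mod 13): 11·t ≡ 3 − 2 = 1 (mod 13).
    The inverse of 11 mod 13 is 6 (since 11·6 = 66 = 5·13 + 1), so t ≡ 6·1 = 6 ≡ 6 (mod 13).
    Then x = 2 + 11·6 = 68, valid modulo lcm(11, 13) = 143: x ≡ 68 (mod 143).
  Combine with x ≡ 4 (mod 5); new modulus lcm = 715.
    Write x = 68 + 143·t and substitute into x ≡ 4 (mod 5): 143·t ≡ 4 − 68 = -64 (mod 5).
    Reduce coefficients mod 5: 3·t ≡ 1 (mod 5).
    The inverse of 3 mod 5 is 2 (since 3·2 = 6 = 1·5 + 1), so t ≡ 2·1 = 2 ≡ 2 (mod 5).
    Then x = 68 + 143·2 = 354, valid modulo lcm(143, 5) = 715: x ≡ 354 (mod 715).
  Combine with x ≡ 3 (mod 4); new modulus lcm = 2860.
    Write x = 354 + 715·t and substitute into x ≡ 3 (mod 4): 715·t ≡ 3 − 354 = -351 (mod 4).
    Reduce coefficients mod 4: 3·t ≡ 1 (mod 4).
    The inverse of 3 mod 4 is 3 (since 3·3 = 9 = 2·4 + 1), so t ≡ 3·1 = 3 ≡ 3 (mod 4).
    Then x = 354 + 715·3 = 2499, valid modulo lcm(715, 4) = 2860: x ≡ 2499 (mod 2860).
Verify against each original: 2499 mod 11 = 2, 2499 mod 13 = 3, 2499 mod 5 = 4, 2499 mod 4 = 3.

x ≡ 2499 (mod 2860).


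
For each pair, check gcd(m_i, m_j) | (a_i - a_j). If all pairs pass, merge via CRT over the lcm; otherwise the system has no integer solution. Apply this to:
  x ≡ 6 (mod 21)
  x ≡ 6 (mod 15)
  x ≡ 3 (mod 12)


Moduli 21, 15, 12 are not pairwise coprime, so CRT works modulo lcm(m_i) when all pairwise compatibility conditions hold.
Pairwise compatibility: gcd(m_i, m_j) must divide a_i - a_j for every pair.
Merge one congruence at a time:
  Start: x ≡ 6 (mod 21).
  Combine with x ≡ 6 (mod 15): gcd(21, 15) = 3; 6 - 6 = 0, which IS divisible by 3, so compatible.
    Write x = 6 + 21·t and substitute into x ≡ 6 (mod 15): 21·t ≡ 6 − 6 = 0 (mod 15).
    Divide the congruence (and modulus) by g = 3: 7·t ≡ 0 (mod 5).
    Reduce coefficients mod 5: 2·t ≡ 0 (mod 5).
    The inverse of 2 mod 5 is 3 (since 2·3 = 6 = 1·5 + 1), so t ≡ 3·0 = 0 ≡ 0 (mod 5).
    Then x = 6 + 21·0 = 6, valid modulo lcm(21, 15) = 105: x ≡ 6 (mod 105).
  Combine with x ≡ 3 (mod 12): gcd(105, 12) = 3; 3 - 6 = -3, which IS divisible by 3, so compatible.
    Write x = 6 + 105·t and substitute into x ≡ 3 (mod 12): 105·t ≡ 3 − 6 = -3 (mod 12).
    Divide the congruence (and modulus) by g = 3: 35·t ≡ -1 (mod 4).
    Reduce coefficients mod 4: 3·t ≡ 3 (mod 4).
    The inverse of 3 mod 4 is 3 (since 3·3 = 9 = 2·4 + 1), so t ≡ 3·3 = 9 ≡ 1 (mod 4).
    Then x = 6 + 105·1 = 111, valid modulo lcm(105, 12) = 420: x ≡ 111 (mod 420).
Verify: 111 mod 21 = 6, 111 mod 15 = 6, 111 mod 12 = 3.

x ≡ 111 (mod 420).


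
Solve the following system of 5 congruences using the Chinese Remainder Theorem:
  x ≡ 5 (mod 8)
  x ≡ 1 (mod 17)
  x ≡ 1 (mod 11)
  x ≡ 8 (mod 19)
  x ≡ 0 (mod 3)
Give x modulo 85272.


Product of moduli M = 8 · 17 · 11 · 19 · 3 = 85272.
Merge one congruence at a time:
  Start: x ≡ 5 (mod 8).
  Combine with x ≡ 1 (mod 17); new modulus lcm = 136.
    Write x = 5 + 8·t and substitute into x ≡ 1 (mod 17): 8·t ≡ 1 − 5 = -4 (mod 17).
    Reduce coefficients mod 17: 8·t ≡ 13 (mod 17).
    The inverse of 8 mod 17 is 15 (since 8·15 = 120 = 7·17 + 1), so t ≡ 15·13 = 195 ≡ 8 (mod 17).
    Then x = 5 + 8·8 = 69, valid modulo lcm(8, 17) = 136: x ≡ 69 (mod 136).
  Combine with x ≡ 1 (mod 11); new modulus lcm = 1496.
    Write x = 69 + 136·t and substitute into x ≡ 1 (mod 11): 136·t ≡ 1 − 69 = -68 (mod 11).
    Reduce coefficients mod 11: 4·t ≡ 9 (mod 11).
    The inverse of 4 mod 11 is 3 (since 4·3 = 12 = 1·11 + 1), so t ≡ 3·9 = 27 ≡ 5 (mod 11).
    Then x = 69 + 136·5 = 749, valid modulo lcm(136, 11) = 1496: x ≡ 749 (mod 1496).
  Combine with x ≡ 8 (mod 19); new modulus lcm = 28424.
    Write x = 749 + 1496·t and substitute into x ≡ 8 (mod 19): 1496·t ≡ 8 − 749 = -741 (mod 19).
    Reduce coefficients mod 19: 14·t ≡ 0 (mod 19).
    The inverse of 14 mod 19 is 15 (since 14·15 = 210 = 11·19 + 1), so t ≡ 15·0 = 0 ≡ 0 (mod 19).
    Then x = 749 + 1496·0 = 749, valid modulo lcm(1496, 19) = 28424: x ≡ 749 (mod 28424).
  Combine with x ≡ 0 (mod 3); new modulus lcm = 85272.
    Write x = 749 + 28424·t and substitute into x ≡ 0 (mod 3): 28424·t ≡ 0 − 749 = -749 (mod 3).
    Reduce coefficients mod 3: 2·t ≡ 1 (mod 3).
    The inverse of 2 mod 3 is 2 (since 2·2 = 4 = 1·3 + 1), so t ≡ 2·1 = 2 ≡ 2 (mod 3).
    Then x = 749 + 28424·2 = 57597, valid modulo lcm(28424, 3) = 85272: x ≡ 57597 (mod 85272).
Verify against each original: 57597 mod 8 = 5, 57597 mod 17 = 1, 57597 mod 11 = 1, 57597 mod 19 = 8, 57597 mod 3 = 0.

x ≡ 57597 (mod 85272).


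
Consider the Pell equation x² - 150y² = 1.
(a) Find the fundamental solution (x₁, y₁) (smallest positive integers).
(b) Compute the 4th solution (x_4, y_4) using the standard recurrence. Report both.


Step 1: Find the fundamental solution (x₁, y₁) of x² - 150y² = 1.
  Expand √150 as a continued fraction. a₀ = ⌊√150⌋ = 12; iterate m_{k+1} = d_k·a_k − m_k, d_{k+1} = (150 − m_{k+1}²)/d_k, a_{k+1} = ⌊(a₀ + m_{k+1})/d_{k+1}⌋ (starting m₀ = 0, d₀ = 1), with convergents p_k = a_k·p_{k-1} + p_{k-2}, q_k = a_k·q_{k-1} + q_{k-2} (p₋₁ = 1, q₋₁ = 0):
  k = 0: a₀ = 12; p₀/q₀ = 12/1; p₀² − 150·q₀² = 144 − 150 = -6.
  k = 1: m = 12, d = 6, a = ⌊(12 + 12)/6⌋ = 4; p/q = (4·12 + 1)/(4·1 + 0) = 49/4; p² − 150·q² = 2401 − 2400 = 1.
  The first convergent with p² − 150·q² = 1 gives the fundamental solution (x₁, y₁) = (49, 4).
Step 2: Apply the recurrence (x_{n+1}, y_{n+1}) = (x₁x_n + 150y₁y_n, x₁y_n + y₁x_n) repeatedly.
  From (x_1, y_1) = (49, 4): x_2 = 49·49 + 150·4·4 = 4801; y_2 = 49·4 + 4·49 = 392.
  From (x_2, y_2) = (4801, 392): x_3 = 49·4801 + 150·4·392 = 470449; y_3 = 49·392 + 4·4801 = 38412.
  From (x_3, y_3) = (470449, 38412): x_4 = 49·470449 + 150·4·38412 = 46099201; y_4 = 49·38412 + 4·470449 = 3763984.
Step 3: Verify x_4² - 150·y_4² = 2125136332838401 - 2125136332838400 = 1 (should be 1). ✓

(x_1, y_1) = (49, 4); (x_4, y_4) = (46099201, 3763984).


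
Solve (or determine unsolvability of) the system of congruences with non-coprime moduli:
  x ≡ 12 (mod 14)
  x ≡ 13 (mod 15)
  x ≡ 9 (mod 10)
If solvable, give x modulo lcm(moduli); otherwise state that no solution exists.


Moduli 14, 15, 10 are not pairwise coprime, so CRT works modulo lcm(m_i) when all pairwise compatibility conditions hold.
Pairwise compatibility: gcd(m_i, m_j) must divide a_i - a_j for every pair.
Merge one congruence at a time:
  Start: x ≡ 12 (mod 14).
  Combine with x ≡ 13 (mod 15): gcd(14, 15) = 1; 13 - 12 = 1, which IS divisible by 1, so compatible.
    Write x = 12 + 14·t and substitute into x ≡ 13 (mod 15): 14·t ≡ 13 − 12 = 1 (mod 15).
    The inverse of 14 mod 15 is 14 (since 14·14 = 196 = 13·15 + 1), so t ≡ 14·1 = 14 ≡ 14 (mod 15).
    Then x = 12 + 14·14 = 208, valid modulo lcm(14, 15) = 210: x ≡ 208 (mod 210).
  Combine with x ≡ 9 (mod 10): gcd(210, 10) = 10, and 9 - 208 = -199 is NOT divisible by 10.
    ⇒ system is inconsistent (no integer solution).

No solution (the system is inconsistent).


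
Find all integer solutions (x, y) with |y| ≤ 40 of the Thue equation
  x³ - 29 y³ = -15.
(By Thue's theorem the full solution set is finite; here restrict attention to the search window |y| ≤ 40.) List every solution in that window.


The equation is x³ - 29y³ = -15. For fixed y, x³ = 29·y³ − 15, so a solution requires the RHS to be a perfect cube.
Strategy: iterate y from -40 to 40, compute RHS = 29·y³ − 15, and check whether it is a (positive or negative) perfect cube.
Check small values of y:
  y = 0: RHS = -15 is not a perfect cube.
  y = 1: RHS = 14 is not a perfect cube.
  y = -1: RHS = -44 is not a perfect cube.
  y = 2: RHS = 217 is not a perfect cube.
  y = -2: RHS = -247 is not a perfect cube.
  y = 3: RHS = 768 is not a perfect cube.
  y = -3: RHS = -798 is not a perfect cube.
Continuing the search up to |y| = 40 finds no solutions either.
No (x, y) in the scanned range satisfies the equation.

No integer solutions with |y| ≤ 40.


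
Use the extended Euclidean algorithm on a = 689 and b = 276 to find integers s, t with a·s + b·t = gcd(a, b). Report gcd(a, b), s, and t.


Euclidean algorithm on (689, 276) — divide until remainder is 0:
  689 = 2 · 276 + 137
  276 = 2 · 137 + 2
  137 = 68 · 2 + 1
  2 = 2 · 1 + 0
gcd(689, 276) = 1.
Track Bezout coefficients alongside the remainders: start with r₀ = 689 = a·1 + b·0 (s = 1, t = 0) and r₁ = 276 = a·0 + b·1 (s = 0, t = 1); each new remainder r_{k+1} = r_{k-1} − q_k·r_k inherits s_{k+1} = s_{k-1} − q_k·s_k, t_{k+1} = t_{k-1} − q_k·t_k, so r_k = a·s_k + b·t_k at every step:
  q = 2: r = 137, s = 1 − 2·0 = 1, t = 0 − 2·1 = -2  (check: 689·1 + 276·(-2) = 137)
  q = 2: r = 2, s = 0 − 2·1 = -2, t = 1 − 2·(-2) = 5  (check: 689·(-2) + 276·5 = 2)
  q = 68: r = 1, s = 1 − 68·(-2) = 137, t = -2 − 68·5 = -342  (check: 689·137 + 276·(-342) = 1)
The row with r = 1 (the gcd) gives the Bezout coefficients s = 137, t = -342.
Result: 689 · (137) + 276 · (-342) = 1.

gcd(689, 276) = 1; s = 137, t = -342 (check: 689·137 + 276·(-342) = 1).


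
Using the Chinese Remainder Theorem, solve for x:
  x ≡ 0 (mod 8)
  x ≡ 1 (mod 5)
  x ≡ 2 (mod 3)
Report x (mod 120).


Moduli 8, 5, 3 are pairwise coprime; by CRT there is a unique solution modulo M = 8 · 5 · 3 = 120.
Solve pairwise, accumulating the modulus:
  Start with x ≡ 0 (mod 8).
  Combine with x ≡ 1 (mod 5): since gcd(8, 5) = 1, we get a unique residue mod 40.
    Write x = 0 + 8·t and substitute into x ≡ 1 (mod 5): 8·t ≡ 1 − 0 = 1 (mod 5).
    Reduce coefficients mod 5: 3·t ≡ 1 (mod 5).
    The inverse of 3 mod 5 is 2 (since 3·2 = 6 = 1·5 + 1), so t ≡ 2·1 = 2 ≡ 2 (mod 5).
    Then x = 0 + 8·2 = 16, valid modulo lcm(8, 5) = 40: x ≡ 16 (mod 40).
  Combine with x ≡ 2 (mod 3): since gcd(40, 3) = 1, we get a unique residue mod 120.
    Write x = 16 + 40·t and substitute into x ≡ 2 (mod 3): 40·t ≡ 2 − 16 = -14 (mod 3).
    Reduce coefficients mod 3: 1·t ≡ 1 (mod 3).
    So t ≡ 1 (mod 3).
    Then x = 16 + 40·1 = 56, valid modulo lcm(40, 3) = 120: x ≡ 56 (mod 120).
Verify: 56 mod 8 = 0 ✓, 56 mod 5 = 1 ✓, 56 mod 3 = 2 ✓.

x ≡ 56 (mod 120).


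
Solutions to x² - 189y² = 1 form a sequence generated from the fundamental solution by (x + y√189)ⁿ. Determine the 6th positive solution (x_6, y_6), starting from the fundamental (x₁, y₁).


Step 1: Find the fundamental solution (x₁, y₁) of x² - 189y² = 1.
  Expand √189 as a continued fraction. a₀ = ⌊√189⌋ = 13; iterate m_{k+1} = d_k·a_k − m_k, d_{k+1} = (189 − m_{k+1}²)/d_k, a_{k+1} = ⌊(a₀ + m_{k+1})/d_{k+1}⌋ (starting m₀ = 0, d₀ = 1), with convergents p_k = a_k·p_{k-1} + p_{k-2}, q_k = a_k·q_{k-1} + q_{k-2} (p₋₁ = 1, q₋₁ = 0):
  k = 0: a₀ = 13; p₀/q₀ = 13/1; p₀² − 189·q₀² = 169 − 189 = -20.
  k = 1: m = 13, d = 20, a = ⌊(13 + 13)/20⌋ = 1; p/q = (1·13 + 1)/(1·1 + 0) = 14/1; p² − 189·q² = 196 − 189 = 7.
  k = 2: m = 7, d = 7, a = ⌊(13 + 7)/7⌋ = 2; p/q = (2·14 + 13)/(2·1 + 1) = 41/3; p² − 189·q² = 1681 − 1701 = -20.
  k = 3: m = 7, d = 20, a = ⌊(13 + 7)/20⌋ = 1; p/q = (1·41 + 14)/(1·3 + 1) = 55/4; p² − 189·q² = 3025 − 3024 = 1.
  The first convergent with p² − 189·q² = 1 gives the fundamental solution (x₁, y₁) = (55, 4).
Step 2: Apply the recurrence (x_{n+1}, y_{n+1}) = (x₁x_n + 189y₁y_n, x₁y_n + y₁x_n) repeatedly.
  From (x_1, y_1) = (55, 4): x_2 = 55·55 + 189·4·4 = 6049; y_2 = 55·4 + 4·55 = 440.
  From (x_2, y_2) = (6049, 440): x_3 = 55·6049 + 189·4·440 = 665335; y_3 = 55·440 + 4·6049 = 48396.
  From (x_3, y_3) = (665335, 48396): x_4 = 55·665335 + 189·4·48396 = 73180801; y_4 = 55·48396 + 4·665335 = 5323120.
  From (x_4, y_4) = (73180801, 5323120): x_5 = 55·73180801 + 189·4·5323120 = 8049222775; y_5 = 55·5323120 + 4·73180801 = 585494804.
  From (x_5, y_5) = (8049222775, 585494804): x_6 = 55·8049222775 + 189·4·585494804 = 885341324449; y_6 = 55·585494804 + 4·8049222775 = 64399105320.
Step 3: Verify x_6² - 189·y_6² = 783829260777109485153601 - 783829260777109485153600 = 1 (should be 1). ✓

(x_1, y_1) = (55, 4); (x_6, y_6) = (885341324449, 64399105320).


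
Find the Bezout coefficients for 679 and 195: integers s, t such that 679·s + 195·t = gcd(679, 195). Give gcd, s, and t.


Euclidean algorithm on (679, 195) — divide until remainder is 0:
  679 = 3 · 195 + 94
  195 = 2 · 94 + 7
  94 = 13 · 7 + 3
  7 = 2 · 3 + 1
  3 = 3 · 1 + 0
gcd(679, 195) = 1.
Track Bezout coefficients alongside the remainders: start with r₀ = 679 = a·1 + b·0 (s = 1, t = 0) and r₁ = 195 = a·0 + b·1 (s = 0, t = 1); each new remainder r_{k+1} = r_{k-1} − q_k·r_k inherits s_{k+1} = s_{k-1} − q_k·s_k, t_{k+1} = t_{k-1} − q_k·t_k, so r_k = a·s_k + b·t_k at every step:
  q = 3: r = 94, s = 1 − 3·0 = 1, t = 0 − 3·1 = -3  (check: 679·1 + 195·(-3) = 94)
  q = 2: r = 7, s = 0 − 2·1 = -2, t = 1 − 2·(-3) = 7  (check: 679·(-2) + 195·7 = 7)
  q = 13: r = 3, s = 1 − 13·(-2) = 27, t = -3 − 13·7 = -94  (check: 679·27 + 195·(-94) = 3)
  q = 2: r = 1, s = -2 − 2·27 = -56, t = 7 − 2·(-94) = 195  (check: 679·(-56) + 195·195 = 1)
The row with r = 1 (the gcd) gives the Bezout coefficients s = -56, t = 195.
Result: 679 · (-56) + 195 · (195) = 1.

gcd(679, 195) = 1; s = -56, t = 195 (check: 679·(-56) + 195·195 = 1).


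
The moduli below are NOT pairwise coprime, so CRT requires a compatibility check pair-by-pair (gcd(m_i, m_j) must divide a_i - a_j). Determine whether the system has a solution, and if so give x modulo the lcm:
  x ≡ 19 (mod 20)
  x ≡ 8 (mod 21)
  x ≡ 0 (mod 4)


Moduli 20, 21, 4 are not pairwise coprime, so CRT works modulo lcm(m_i) when all pairwise compatibility conditions hold.
Pairwise compatibility: gcd(m_i, m_j) must divide a_i - a_j for every pair.
Merge one congruence at a time:
  Start: x ≡ 19 (mod 20).
  Combine with x ≡ 8 (mod 21): gcd(20, 21) = 1; 8 - 19 = -11, which IS divisible by 1, so compatible.
    Write x = 19 + 20·t and substitute into x ≡ 8 (mod 21): 20·t ≡ 8 − 19 = -11 (mod 21).
    Reduce coefficients mod 21: 20·t ≡ 10 (mod 21).
    The inverse of 20 mod 21 is 20 (since 20·20 = 400 = 19·21 + 1), so t ≡ 20·10 = 200 ≡ 11 (mod 21).
    Then x = 19 + 20·11 = 239, valid modulo lcm(20, 21) = 420: x ≡ 239 (mod 420).
  Combine with x ≡ 0 (mod 4): gcd(420, 4) = 4, and 0 - 239 = -239 is NOT divisible by 4.
    ⇒ system is inconsistent (no integer solution).

No solution (the system is inconsistent).


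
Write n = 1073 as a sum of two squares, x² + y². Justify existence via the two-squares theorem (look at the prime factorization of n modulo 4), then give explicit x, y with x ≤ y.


Step 1: Factor n = 1073 = 29 · 37.
Step 2: Check the mod-4 condition on each prime factor: 29 ≡ 1 (mod 4), exponent 1; 37 ≡ 1 (mod 4), exponent 1.
All primes ≡ 3 (mod 4) appear to even exponent (or don't appear), so by the two-squares theorem n IS expressible as a sum of two squares.
Step 3: Build a representation. Here n = 29 · 37 is a product of primes ≡ 1 (mod 4). Each prime p ≡ 1 (mod 4) is itself a sum of two squares; find a² by testing p − a² for a perfect square:
  29: 29 − 1² = 28, 29 − 2² = 25 = 5² ⇒ 29 = 2² + 5².
  37: 37 − 1² = 36 = 6² ⇒ 37 = 1² + 6².
  Combine using the Brahmagupta–Fibonacci identity (a² + b²)(c² + d²) = (ac − bd)² + (ad + bc)² = (ac + bd)² + (ad − bc)²:
  29 · 37 = 1073: from (2² + 5²)(1² + 6²), take (2·1 − 5·6, 2·6 + 5·1) = (2 − 30, 12 + 5) = (-28, 17); dropping signs (only squares matter) gives (28, 17); check 28² + 17² = 784 + 289 = 1073 ✓.
Step 4: Order so x ≤ y and verify: 17² + 28² = 289 + 784 = 1073 = n. ✓

n = 1073 = 17² + 28² (one valid representation with x ≤ y).


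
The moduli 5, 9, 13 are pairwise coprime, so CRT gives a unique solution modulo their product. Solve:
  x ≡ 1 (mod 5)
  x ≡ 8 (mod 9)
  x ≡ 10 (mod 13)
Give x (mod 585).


Moduli 5, 9, 13 are pairwise coprime; by CRT there is a unique solution modulo M = 5 · 9 · 13 = 585.
Solve pairwise, accumulating the modulus:
  Start with x ≡ 1 (mod 5).
  Combine with x ≡ 8 (mod 9): since gcd(5, 9) = 1, we get a unique residue mod 45.
    Write x = 1 + 5·t and substitute into x ≡ 8 (mod 9): 5·t ≡ 8 − 1 = 7 (mod 9).
    The inverse of 5 mod 9 is 2 (since 5·2 = 10 = 1·9 + 1), so t ≡ 2·7 = 14 ≡ 5 (mod 9).
    Then x = 1 + 5·5 = 26, valid modulo lcm(5, 9) = 45: x ≡ 26 (mod 45).
  Combine with x ≡ 10 (mod 13): since gcd(45, 13) = 1, we get a unique residue mod 585.
    Write x = 26 + 45·t and substitute into x ≡ 10 (mod 13): 45·t ≡ 10 − 26 = -16 (mod 13).
    Reduce coefficients mod 13: 6·t ≡ 10 (mod 13).
    The inverse of 6 mod 13 is 11 (since 6·11 = 66 = 5·13 + 1), so t ≡ 11·10 = 110 ≡ 6 (mod 13).
    Then x = 26 + 45·6 = 296, valid modulo lcm(45, 13) = 585: x ≡ 296 (mod 585).
Verify: 296 mod 5 = 1 ✓, 296 mod 9 = 8 ✓, 296 mod 13 = 10 ✓.

x ≡ 296 (mod 585).


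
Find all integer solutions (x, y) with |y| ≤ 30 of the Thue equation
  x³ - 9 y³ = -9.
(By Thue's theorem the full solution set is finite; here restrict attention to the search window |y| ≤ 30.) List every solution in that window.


The equation is x³ - 9y³ = -9. For fixed y, x³ = 9·y³ − 9, so a solution requires the RHS to be a perfect cube.
Strategy: iterate y from -30 to 30, compute RHS = 9·y³ − 9, and check whether it is a (positive or negative) perfect cube.
Check small values of y:
  y = 0: RHS = -9 is not a perfect cube.
  y = 1: RHS = 0 = (0)³ ⇒ x = 0 works.
  y = -1: RHS = -18 is not a perfect cube.
  y = 2: RHS = 63 is not a perfect cube.
  y = -2: RHS = -81 is not a perfect cube.
  y = 3: RHS = 234 is not a perfect cube.
  y = -3: RHS = -252 is not a perfect cube.
Continuing the search up to |y| = 30 finds no further solutions beyond those listed.
Collected solutions: (0, 1).

Solutions (with |y| ≤ 30): (0, 1).


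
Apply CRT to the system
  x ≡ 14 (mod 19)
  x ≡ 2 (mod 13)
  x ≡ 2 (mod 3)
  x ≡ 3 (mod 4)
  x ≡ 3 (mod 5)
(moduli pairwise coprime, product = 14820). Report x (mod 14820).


Product of moduli M = 19 · 13 · 3 · 4 · 5 = 14820.
Merge one congruence at a time:
  Start: x ≡ 14 (mod 19).
  Combine with x ≡ 2 (mod 13); new modulus lcm = 247.
    Write x = 14 + 19·t and substitute into x ≡ 2 (mod 13): 19·t ≡ 2 − 14 = -12 (mod 13).
    Reduce coefficients mod 13: 6·t ≡ 1 (mod 13).
    The inverse of 6 mod 13 is 11 (since 6·11 = 66 = 5·13 + 1), so t ≡ 11·1 = 11 ≡ 11 (mod 13).
    Then x = 14 + 19·11 = 223, valid modulo lcm(19, 13) = 247: x ≡ 223 (mod 247).
  Combine with x ≡ 2 (mod 3); new modulus lcm = 741.
    Write x = 223 + 247·t and substitute into x ≡ 2 (mod 3): 247·t ≡ 2 − 223 = -221 (mod 3).
    Reduce coefficients mod 3: 1·t ≡ 1 (mod 3).
    So t ≡ 1 (mod 3).
    Then x = 223 + 247·1 = 470, valid modulo lcm(247, 3) = 741: x ≡ 470 (mod 741).
  Combine with x ≡ 3 (mod 4); new modulus lcm = 2964.
    Write x = 470 + 741·t and substitute into x ≡ 3 (mod 4): 741·t ≡ 3 − 470 = -467 (mod 4).
    Reduce coefficients mod 4: 1·t ≡ 1 (mod 4).
    So t ≡ 1 (mod 4).
    Then x = 470 + 741·1 = 1211, valid modulo lcm(741, 4) = 2964: x ≡ 1211 (mod 2964).
  Combine with x ≡ 3 (mod 5); new modulus lcm = 14820.
    Write x = 1211 + 2964·t and substitute into x ≡ 3 (mod 5): 2964·t ≡ 3 − 1211 = -1208 (mod 5).
    Reduce coefficients mod 5: 4·t ≡ 2 (mod 5).
    The inverse of 4 mod 5 is 4 (since 4·4 = 16 = 3·5 + 1), so t ≡ 4·2 = 8 ≡ 3 (mod 5).
    Then x = 1211 + 2964·3 = 10103, valid modulo lcm(2964, 5) = 14820: x ≡ 10103 (mod 14820).
Verify against each original: 10103 mod 19 = 14, 10103 mod 13 = 2, 10103 mod 3 = 2, 10103 mod 4 = 3, 10103 mod 5 = 3.

x ≡ 10103 (mod 14820).


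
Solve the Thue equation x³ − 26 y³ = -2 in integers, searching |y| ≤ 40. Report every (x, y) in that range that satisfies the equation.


The equation is x³ - 26y³ = -2. For fixed y, x³ = 26·y³ − 2, so a solution requires the RHS to be a perfect cube.
Strategy: iterate y from -40 to 40, compute RHS = 26·y³ − 2, and check whether it is a (positive or negative) perfect cube.
Check small values of y:
  y = 0: RHS = -2 is not a perfect cube.
  y = 1: RHS = 24 is not a perfect cube.
  y = -1: RHS = -28 is not a perfect cube.
  y = 2: RHS = 206 is not a perfect cube.
  y = -2: RHS = -210 is not a perfect cube.
  y = 3: RHS = 700 is not a perfect cube.
  y = -3: RHS = -704 is not a perfect cube.
Continuing the search up to |y| = 40 finds no solutions either.
No (x, y) in the scanned range satisfies the equation.

No integer solutions with |y| ≤ 40.


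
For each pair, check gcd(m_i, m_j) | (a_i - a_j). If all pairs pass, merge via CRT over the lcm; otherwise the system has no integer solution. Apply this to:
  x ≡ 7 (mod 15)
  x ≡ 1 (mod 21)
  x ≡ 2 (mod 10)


Moduli 15, 21, 10 are not pairwise coprime, so CRT works modulo lcm(m_i) when all pairwise compatibility conditions hold.
Pairwise compatibility: gcd(m_i, m_j) must divide a_i - a_j for every pair.
Merge one congruence at a time:
  Start: x ≡ 7 (mod 15).
  Combine with x ≡ 1 (mod 21): gcd(15, 21) = 3; 1 - 7 = -6, which IS divisible by 3, so compatible.
    Write x = 7 + 15·t and substitute into x ≡ 1 (mod 21): 15·t ≡ 1 − 7 = -6 (mod 21).
    Divide the congruence (and modulus) by g = 3: 5·t ≡ -2 (mod 7).
    Reduce coefficients mod 7: 5·t ≡ 5 (mod 7).
    The inverse of 5 mod 7 is 3 (since 5·3 = 15 = 2·7 + 1), so t ≡ 3·5 = 15 ≡ 1 (mod 7).
    Then x = 7 + 15·1 = 22, valid modulo lcm(15, 21) = 105: x ≡ 22 (mod 105).
  Combine with x ≡ 2 (mod 10): gcd(105, 10) = 5; 2 - 22 = -20, which IS divisible by 5, so compatible.
    Write x = 22 + 105·t and substitute into x ≡ 2 (mod 10): 105·t ≡ 2 − 22 = -20 (mod 10).
    Divide the congruence (and modulus) by g = 5: 21·t ≡ -4 (mod 2).
    Reduce coefficients mod 2: 1·t ≡ 0 (mod 2).
    So t ≡ 0 (mod 2).
    Then x = 22 + 105·0 = 22, valid modulo lcm(105, 10) = 210: x ≡ 22 (mod 210).
Verify: 22 mod 15 = 7, 22 mod 21 = 1, 22 mod 10 = 2.

x ≡ 22 (mod 210).


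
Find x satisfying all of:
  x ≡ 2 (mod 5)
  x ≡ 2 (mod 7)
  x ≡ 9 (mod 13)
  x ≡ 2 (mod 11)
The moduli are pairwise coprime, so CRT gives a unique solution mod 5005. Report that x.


Product of moduli M = 5 · 7 · 13 · 11 = 5005.
Merge one congruence at a time:
  Start: x ≡ 2 (mod 5).
  Combine with x ≡ 2 (mod 7); new modulus lcm = 35.
    Write x = 2 + 5·t and substitute into x ≡ 2 (mod 7): 5·t ≡ 2 − 2 = 0 (mod 7).
    The inverse of 5 mod 7 is 3 (since 5·3 = 15 = 2·7 + 1), so t ≡ 3·0 = 0 ≡ 0 (mod 7).
    Then x = 2 + 5·0 = 2, valid modulo lcm(5, 7) = 35: x ≡ 2 (mod 35).
  Combine with x ≡ 9 (mod 13); new modulus lcm = 455.
    Write x = 2 + 35·t and substitute into x ≡ 9 (mod 13): 35·t ≡ 9 − 2 = 7 (mod 13).
    Reduce coefficients mod 13: 9·t ≡ 7 (mod 13).
    The inverse of 9 mod 13 is 3 (since 9·3 = 27 = 2·13 + 1), so t ≡ 3·7 = 21 ≡ 8 (mod 13).
    Then x = 2 + 35·8 = 282, valid modulo lcm(35, 13) = 455: x ≡ 282 (mod 455).
  Combine with x ≡ 2 (mod 11); new modulus lcm = 5005.
    Write x = 282 + 455·t and substitute into x ≡ 2 (mod 11): 455·t ≡ 2 − 282 = -280 (mod 11).
    Reduce coefficients mod 11: 4·t ≡ 6 (mod 11).
    The inverse of 4 mod 11 is 3 (since 4·3 = 12 = 1·11 + 1), so t ≡ 3·6 = 18 ≡ 7 (mod 11).
    Then x = 282 + 455·7 = 3467, valid modulo lcm(455, 11) = 5005: x ≡ 3467 (mod 5005).
Verify against each original: 3467 mod 5 = 2, 3467 mod 7 = 2, 3467 mod 13 = 9, 3467 mod 11 = 2.

x ≡ 3467 (mod 5005).


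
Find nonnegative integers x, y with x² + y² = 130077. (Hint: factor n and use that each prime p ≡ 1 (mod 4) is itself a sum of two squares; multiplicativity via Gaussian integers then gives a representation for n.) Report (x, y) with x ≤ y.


Step 1: Factor n = 130077 = 3^2 · 97 · 149.
Step 2: Check the mod-4 condition on each prime factor: 3 ≡ 3 (mod 4), exponent 2 (must be even); 97 ≡ 1 (mod 4), exponent 1; 149 ≡ 1 (mod 4), exponent 1.
All primes ≡ 3 (mod 4) appear to even exponent (or don't appear), so by the two-squares theorem n IS expressible as a sum of two squares.
Step 3: Build a representation. Group n = k² · m with k = 3 and m = 97 · 149 = 14453 (a product of primes ≡ 1 (mod 4)); a representation of m scales to one of n via (k·x)² + (k·y)² = k²(x² + y²). Each prime p ≡ 1 (mod 4) is itself a sum of two squares; find a² by testing p − a² for a perfect square:
  97: 97 − 1² = 96, 97 − 2² = 93, 97 − 3² = 88, 97 − 4² = 81 = 9² ⇒ 97 = 4² + 9².
  149: 149 − 1² = 148, 149 − 2² = 145, 149 − 3² = 140, 149 − 4² = 133, 149 − 5² = 124, 149 − 6² = 113, 149 − 7² = 100 = 10² ⇒ 149 = 7² + 10².
  Combine using the Brahmagupta–Fibonacci identity (a² + b²)(c² + d²) = (ac − bd)² + (ad + bc)² = (ac + bd)² + (ad − bc)²:
  97 · 149 = 14453: from (4² + 9²)(7² + 10²), take (4·7 − 9·10, 4·10 + 9·7) = (28 − 90, 40 + 63) = (-62, 103); dropping signs (only squares matter) gives (62, 103); check 62² + 103² = 3844 + 10609 = 14453 ✓.
  Scale by k = 3: (3·62, 3·103) = (186, 309).
Step 4: Order so x ≤ y and verify: 186² + 309² = 34596 + 95481 = 130077 = n. ✓

n = 130077 = 186² + 309² (one valid representation with x ≤ y).


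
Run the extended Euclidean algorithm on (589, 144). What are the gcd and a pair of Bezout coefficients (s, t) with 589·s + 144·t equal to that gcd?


Euclidean algorithm on (589, 144) — divide until remainder is 0:
  589 = 4 · 144 + 13
  144 = 11 · 13 + 1
  13 = 13 · 1 + 0
gcd(589, 144) = 1.
Track Bezout coefficients alongside the remainders: start with r₀ = 589 = a·1 + b·0 (s = 1, t = 0) and r₁ = 144 = a·0 + b·1 (s = 0, t = 1); each new remainder r_{k+1} = r_{k-1} − q_k·r_k inherits s_{k+1} = s_{k-1} − q_k·s_k, t_{k+1} = t_{k-1} − q_k·t_k, so r_k = a·s_k + b·t_k at every step:
  q = 4: r = 13, s = 1 − 4·0 = 1, t = 0 − 4·1 = -4  (check: 589·1 + 144·(-4) = 13)
  q = 11: r = 1, s = 0 − 11·1 = -11, t = 1 − 11·(-4) = 45  (check: 589·(-11) + 144·45 = 1)
The row with r = 1 (the gcd) gives the Bezout coefficients s = -11, t = 45.
Result: 589 · (-11) + 144 · (45) = 1.

gcd(589, 144) = 1; s = -11, t = 45 (check: 589·(-11) + 144·45 = 1).


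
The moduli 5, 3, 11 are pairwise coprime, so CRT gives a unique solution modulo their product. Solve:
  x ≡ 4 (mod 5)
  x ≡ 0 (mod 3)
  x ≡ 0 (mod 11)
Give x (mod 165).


Moduli 5, 3, 11 are pairwise coprime; by CRT there is a unique solution modulo M = 5 · 3 · 11 = 165.
Solve pairwise, accumulating the modulus:
  Start with x ≡ 4 (mod 5).
  Combine with x ≡ 0 (mod 3): since gcd(5, 3) = 1, we get a unique residue mod 15.
    Write x = 4 + 5·t and substitute into x ≡ 0 (mod 3): 5·t ≡ 0 − 4 = -4 (mod 3).
    Reduce coefficients mod 3: 2·t ≡ 2 (mod 3).
    The inverse of 2 mod 3 is 2 (since 2·2 = 4 = 1·3 + 1), so t ≡ 2·2 = 4 ≡ 1 (mod 3).
    Then x = 4 + 5·1 = 9, valid modulo lcm(5, 3) = 15: x ≡ 9 (mod 15).
  Combine with x ≡ 0 (mod 11): since gcd(15, 11) = 1, we get a unique residue mod 165.
    Write x = 9 + 15·t and substitute into x ≡ 0 (mod 11): 15·t ≡ 0 − 9 = -9 (mod 11).
    Reduce coefficients mod 11: 4·t ≡ 2 (mod 11).
    The inverse of 4 mod 11 is 3 (since 4·3 = 12 = 1·11 + 1), so t ≡ 3·2 = 6 ≡ 6 (mod 11).
    Then x = 9 + 15·6 = 99, valid modulo lcm(15, 11) = 165: x ≡ 99 (mod 165).
Verify: 99 mod 5 = 4 ✓, 99 mod 3 = 0 ✓, 99 mod 11 = 0 ✓.

x ≡ 99 (mod 165).


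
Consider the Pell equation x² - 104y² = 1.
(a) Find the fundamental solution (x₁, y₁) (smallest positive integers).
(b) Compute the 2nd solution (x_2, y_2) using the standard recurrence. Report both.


Step 1: Find the fundamental solution (x₁, y₁) of x² - 104y² = 1.
  Expand √104 as a continued fraction. a₀ = ⌊√104⌋ = 10; iterate m_{k+1} = d_k·a_k − m_k, d_{k+1} = (104 − m_{k+1}²)/d_k, a_{k+1} = ⌊(a₀ + m_{k+1})/d_{k+1}⌋ (starting m₀ = 0, d₀ = 1), with convergents p_k = a_k·p_{k-1} + p_{k-2}, q_k = a_k·q_{k-1} + q_{k-2} (p₋₁ = 1, q₋₁ = 0):
  k = 0: a₀ = 10; p₀/q₀ = 10/1; p₀² − 104·q₀² = 100 − 104 = -4.
  k = 1: m = 10, d = 4, a = ⌊(10 + 10)/4⌋ = 5; p/q = (5·10 + 1)/(5·1 + 0) = 51/5; p² − 104·q² = 2601 − 2600 = 1.
  The first convergent with p² − 104·q² = 1 gives the fundamental solution (x₁, y₁) = (51, 5).
Step 2: Apply the recurrence (x_{n+1}, y_{n+1}) = (x₁x_n + 104y₁y_n, x₁y_n + y₁x_n) repeatedly.
  From (x_1, y_1) = (51, 5): x_2 = 51·51 + 104·5·5 = 5201; y_2 = 51·5 + 5·51 = 510.
Step 3: Verify x_2² - 104·y_2² = 27050401 - 27050400 = 1 (should be 1). ✓

(x_1, y_1) = (51, 5); (x_2, y_2) = (5201, 510).


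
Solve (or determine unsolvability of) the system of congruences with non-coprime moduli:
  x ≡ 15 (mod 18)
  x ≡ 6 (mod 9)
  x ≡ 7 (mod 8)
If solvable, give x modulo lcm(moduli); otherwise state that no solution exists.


Moduli 18, 9, 8 are not pairwise coprime, so CRT works modulo lcm(m_i) when all pairwise compatibility conditions hold.
Pairwise compatibility: gcd(m_i, m_j) must divide a_i - a_j for every pair.
Merge one congruence at a time:
  Start: x ≡ 15 (mod 18).
  Combine with x ≡ 6 (mod 9): gcd(18, 9) = 9; 6 - 15 = -9, which IS divisible by 9, so compatible.
    Write x = 15 + 18·t and substitute into x ≡ 6 (mod 9): 18·t ≡ 6 − 15 = -9 (mod 9).
    Divide the congruence (and modulus) by g = 9: 2·t ≡ -1 (mod 1).
    Modulo 1 every t works; take t = 0.
    Then x = 15 + 18·0 = 15, valid modulo lcm(18, 9) = 18: x ≡ 15 (mod 18).
  Combine with x ≡ 7 (mod 8): gcd(18, 8) = 2; 7 - 15 = -8, which IS divisible by 2, so compatible.
    Write x = 15 + 18·t and substitute into x ≡ 7 (mod 8): 18·t ≡ 7 − 15 = -8 (mod 8).
    Divide the congruence (and modulus) by g = 2: 9·t ≡ -4 (mod 4).
    Reduce coefficients mod 4: 1·t ≡ 0 (mod 4).
    So t ≡ 0 (mod 4).
    Then x = 15 + 18·0 = 15, valid modulo lcm(18, 8) = 72: x ≡ 15 (mod 72).
Verify: 15 mod 18 = 15, 15 mod 9 = 6, 15 mod 8 = 7.

x ≡ 15 (mod 72).


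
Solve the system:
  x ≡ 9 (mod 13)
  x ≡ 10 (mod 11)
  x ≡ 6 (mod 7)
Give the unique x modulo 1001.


Moduli 13, 11, 7 are pairwise coprime; by CRT there is a unique solution modulo M = 13 · 11 · 7 = 1001.
Solve pairwise, accumulating the modulus:
  Start with x ≡ 9 (mod 13).
  Combine with x ≡ 10 (mod 11): since gcd(13, 11) = 1, we get a unique residue mod 143.
    Write x = 9 + 13·t and substitute into x ≡ 10 (mod 11): 13·t ≡ 10 − 9 = 1 (mod 11).
    Reduce coefficients mod 11: 2·t ≡ 1 (mod 11).
    The inverse of 2 mod 11 is 6 (since 2·6 = 12 = 1·11 + 1), so t ≡ 6·1 = 6 ≡ 6 (mod 11).
    Then x = 9 + 13·6 = 87, valid modulo lcm(13, 11) = 143: x ≡ 87 (mod 143).
  Combine with x ≡ 6 (mod 7): since gcd(143, 7) = 1, we get a unique residue mod 1001.
    Write x = 87 + 143·t and substitute into x ≡ 6 (mod 7): 143·t ≡ 6 − 87 = -81 (mod 7).
    Reduce coefficients mod 7: 3·t ≡ 3 (mod 7).
    The inverse of 3 mod 7 is 5 (since 3·5 = 15 = 2·7 + 1), so t ≡ 5·3 = 15 ≡ 1 (mod 7).
    Then x = 87 + 143·1 = 230, valid modulo lcm(143, 7) = 1001: x ≡ 230 (mod 1001).
Verify: 230 mod 13 = 9 ✓, 230 mod 11 = 10 ✓, 230 mod 7 = 6 ✓.

x ≡ 230 (mod 1001).


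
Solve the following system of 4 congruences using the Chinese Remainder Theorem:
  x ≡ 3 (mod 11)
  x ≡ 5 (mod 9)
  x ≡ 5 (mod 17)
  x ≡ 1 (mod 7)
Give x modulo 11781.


Product of moduli M = 11 · 9 · 17 · 7 = 11781.
Merge one congruence at a time:
  Start: x ≡ 3 (mod 11).
  Combine with x ≡ 5 (mod 9); new modulus lcm = 99.
    Write x = 3 + 11·t and substitute into x ≡ 5 (mod 9): 11·t ≡ 5 − 3 = 2 (mod 9).
    Reduce coefficients mod 9: 2·t ≡ 2 (mod 9).
    The inverse of 2 mod 9 is 5 (since 2·5 = 10 = 1·9 + 1), so t ≡ 5·2 = 10 ≡ 1 (mod 9).
    Then x = 3 + 11·1 = 14, valid modulo lcm(11, 9) = 99: x ≡ 14 (mod 99).
  Combine with x ≡ 5 (mod 17); new modulus lcm = 1683.
    Write x = 14 + 99·t and substitute into x ≡ 5 (mod 17): 99·t ≡ 5 − 14 = -9 (mod 17).
    Reduce coefficients mod 17: 14·t ≡ 8 (mod 17).
    The inverse of 14 mod 17 is 11 (since 14·11 = 154 = 9·17 + 1), so t ≡ 11·8 = 88 ≡ 3 (mod 17).
    Then x = 14 + 99·3 = 311, valid modulo lcm(99, 17) = 1683: x ≡ 311 (mod 1683).
  Combine with x ≡ 1 (mod 7); new modulus lcm = 11781.
    Write x = 311 + 1683·t and substitute into x ≡ 1 (mod 7): 1683·t ≡ 1 − 311 = -310 (mod 7).
    Reduce coefficients mod 7: 3·t ≡ 5 (mod 7).
    The inverse of 3 mod 7 is 5 (since 3·5 = 15 = 2·7 + 1), so t ≡ 5·5 = 25 ≡ 4 (mod 7).
    Then x = 311 + 1683·4 = 7043, valid modulo lcm(1683, 7) = 11781: x ≡ 7043 (mod 11781).
Verify against each original: 7043 mod 11 = 3, 7043 mod 9 = 5, 7043 mod 17 = 5, 7043 mod 7 = 1.

x ≡ 7043 (mod 11781).


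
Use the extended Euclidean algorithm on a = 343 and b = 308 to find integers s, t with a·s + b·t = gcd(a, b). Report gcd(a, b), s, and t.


Euclidean algorithm on (343, 308) — divide until remainder is 0:
  343 = 1 · 308 + 35
  308 = 8 · 35 + 28
  35 = 1 · 28 + 7
  28 = 4 · 7 + 0
gcd(343, 308) = 7.
Track Bezout coefficients alongside the remainders: start with r₀ = 343 = a·1 + b·0 (s = 1, t = 0) and r₁ = 308 = a·0 + b·1 (s = 0, t = 1); each new remainder r_{k+1} = r_{k-1} − q_k·r_k inherits s_{k+1} = s_{k-1} − q_k·s_k, t_{k+1} = t_{k-1} − q_k·t_k, so r_k = a·s_k + b·t_k at every step:
  q = 1: r = 35, s = 1 − 1·0 = 1, t = 0 − 1·1 = -1  (check: 343·1 + 308·(-1) = 35)
  q = 8: r = 28, s = 0 − 8·1 = -8, t = 1 − 8·(-1) = 9  (check: 343·(-8) + 308·9 = 28)
  q = 1: r = 7, s = 1 − 1·(-8) = 9, t = -1 − 1·9 = -10  (check: 343·9 + 308·(-10) = 7)
The row with r = 7 (the gcd) gives the Bezout coefficients s = 9, t = -10.
Result: 343 · (9) + 308 · (-10) = 7.

gcd(343, 308) = 7; s = 9, t = -10 (check: 343·9 + 308·(-10) = 7).
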